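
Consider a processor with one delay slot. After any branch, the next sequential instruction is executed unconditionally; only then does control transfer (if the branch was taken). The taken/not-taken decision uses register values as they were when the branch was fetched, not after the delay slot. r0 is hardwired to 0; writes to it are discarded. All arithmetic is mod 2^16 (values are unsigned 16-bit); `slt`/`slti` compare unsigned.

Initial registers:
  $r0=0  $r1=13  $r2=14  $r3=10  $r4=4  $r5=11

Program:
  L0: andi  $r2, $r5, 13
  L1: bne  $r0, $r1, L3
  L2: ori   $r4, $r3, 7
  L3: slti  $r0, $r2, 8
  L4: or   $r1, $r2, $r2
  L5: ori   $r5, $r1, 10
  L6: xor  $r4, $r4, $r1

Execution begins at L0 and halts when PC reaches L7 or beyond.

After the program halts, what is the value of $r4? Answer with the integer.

#0 andi  $r2, $r5, 13 ; 0/13/9/10/4/11
#1 bne  $r0, $r1, L3 ; 0/13/9/10/4/11 ; →target
#2 ori   $r4, $r3, 7 ; 0/13/9/10/15/11
#3 slti  $r0, $r2, 8 ; 0/13/9/10/15/11
#4 or   $r1, $r2, $r2 ; 0/9/9/10/15/11
#5 ori   $r5, $r1, 10 ; 0/9/9/10/15/11
#6 xor  $r4, $r4, $r1 ; 0/9/9/10/6/11

6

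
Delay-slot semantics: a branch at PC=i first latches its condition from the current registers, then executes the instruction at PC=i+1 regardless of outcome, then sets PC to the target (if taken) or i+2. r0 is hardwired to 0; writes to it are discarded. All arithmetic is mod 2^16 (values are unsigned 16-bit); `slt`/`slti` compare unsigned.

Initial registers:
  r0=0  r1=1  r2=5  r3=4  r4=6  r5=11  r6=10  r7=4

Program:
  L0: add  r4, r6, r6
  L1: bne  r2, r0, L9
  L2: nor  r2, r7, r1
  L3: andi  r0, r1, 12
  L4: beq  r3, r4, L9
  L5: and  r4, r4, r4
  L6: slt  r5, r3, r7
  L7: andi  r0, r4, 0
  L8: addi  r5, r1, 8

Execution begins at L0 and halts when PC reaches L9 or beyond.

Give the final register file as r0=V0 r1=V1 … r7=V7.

#0 add  r4, r6, r6 ; 0/1/5/4/20/11/10/4
#1 bne  r2, r0, L9 ; 0/1/5/4/20/11/10/4 ; →target
#2 nor  r2, r7, r1 ; 0/1/65530/4/20/11/10/4

r0=0 r1=1 r2=65530 r3=4 r4=20 r5=11 r6=10 r7=4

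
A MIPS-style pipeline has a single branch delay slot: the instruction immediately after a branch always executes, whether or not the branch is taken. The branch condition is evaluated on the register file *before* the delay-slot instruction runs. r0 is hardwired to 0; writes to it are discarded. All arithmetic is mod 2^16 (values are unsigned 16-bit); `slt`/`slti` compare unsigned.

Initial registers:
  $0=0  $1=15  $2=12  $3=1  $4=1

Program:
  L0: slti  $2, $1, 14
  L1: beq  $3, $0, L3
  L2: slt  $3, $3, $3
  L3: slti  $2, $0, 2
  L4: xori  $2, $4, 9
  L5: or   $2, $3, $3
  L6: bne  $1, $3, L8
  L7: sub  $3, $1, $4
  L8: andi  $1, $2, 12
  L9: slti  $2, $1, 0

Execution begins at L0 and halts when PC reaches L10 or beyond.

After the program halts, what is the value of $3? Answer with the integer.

14

PC=0  slti  $2, $1, 14       | $0=0 $1=15 $2=0 $3=1 $4=1
PC=1  beq  $3, $0, L3        | $0=0 $1=15 $2=0 $3=1 $4=1  [not taken]
PC=2  slt  $3, $3, $3        | $0=0 $1=15 $2=0 $3=0 $4=1
PC=3  slti  $2, $0, 2        | $0=0 $1=15 $2=1 $3=0 $4=1
PC=4  xori  $2, $4, 9        | $0=0 $1=15 $2=8 $3=0 $4=1
PC=5  or   $2, $3, $3        | $0=0 $1=15 $2=0 $3=0 $4=1
PC=6  bne  $1, $3, L8        | $0=0 $1=15 $2=0 $3=0 $4=1  [TAKEN]
PC=7  sub  $3, $1, $4        | $0=0 $1=15 $2=0 $3=14 $4=1
PC=8  andi  $1, $2, 12       | $0=0 $1=0 $2=0 $3=14 $4=1
PC=9  slti  $2, $1, 0        | $0=0 $1=0 $2=0 $3=14 $4=1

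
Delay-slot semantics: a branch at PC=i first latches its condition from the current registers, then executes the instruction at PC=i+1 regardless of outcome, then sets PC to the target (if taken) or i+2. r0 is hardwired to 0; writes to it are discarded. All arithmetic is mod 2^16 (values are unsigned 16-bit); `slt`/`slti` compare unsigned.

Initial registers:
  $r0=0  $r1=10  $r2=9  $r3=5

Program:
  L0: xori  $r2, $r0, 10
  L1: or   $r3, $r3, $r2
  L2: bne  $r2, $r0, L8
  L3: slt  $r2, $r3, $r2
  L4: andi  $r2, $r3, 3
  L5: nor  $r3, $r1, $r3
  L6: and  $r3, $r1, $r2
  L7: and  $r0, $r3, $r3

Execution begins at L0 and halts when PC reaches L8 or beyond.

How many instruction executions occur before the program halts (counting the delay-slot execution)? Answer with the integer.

4

PC=0  xori  $r2, $r0, 10     | $r0=0 $r1=10 $r2=10 $r3=5
PC=1  or   $r3, $r3, $r2     | $r0=0 $r1=10 $r2=10 $r3=15
PC=2  bne  $r2, $r0, L8      | $r0=0 $r1=10 $r2=10 $r3=15  [TAKEN]
PC=3  slt  $r2, $r3, $r2     | $r0=0 $r1=10 $r2=0 $r3=15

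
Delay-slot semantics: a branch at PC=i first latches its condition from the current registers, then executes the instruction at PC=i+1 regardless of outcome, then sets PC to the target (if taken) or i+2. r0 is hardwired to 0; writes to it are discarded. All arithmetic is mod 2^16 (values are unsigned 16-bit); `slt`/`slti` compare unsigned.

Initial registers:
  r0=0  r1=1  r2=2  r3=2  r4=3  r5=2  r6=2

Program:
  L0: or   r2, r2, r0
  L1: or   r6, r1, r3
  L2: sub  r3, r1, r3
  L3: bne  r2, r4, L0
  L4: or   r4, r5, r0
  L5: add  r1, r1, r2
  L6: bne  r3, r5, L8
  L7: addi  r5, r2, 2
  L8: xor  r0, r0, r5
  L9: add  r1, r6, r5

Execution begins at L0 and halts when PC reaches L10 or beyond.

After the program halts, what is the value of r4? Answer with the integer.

PC=0  or   r2, r2, r0        | r0=0 r1=1 r2=2 r3=2 r4=3 r5=2 r6=2
PC=1  or   r6, r1, r3        | r0=0 r1=1 r2=2 r3=2 r4=3 r5=2 r6=3
PC=2  sub  r3, r1, r3        | r0=0 r1=1 r2=2 r3=65535 r4=3 r5=2 r6=3
PC=3  bne  r2, r4, L0        | r0=0 r1=1 r2=2 r3=65535 r4=3 r5=2 r6=3  [TAKEN]
PC=4  or   r4, r5, r0        | r0=0 r1=1 r2=2 r3=65535 r4=2 r5=2 r6=3
PC=0  or   r2, r2, r0        | r0=0 r1=1 r2=2 r3=65535 r4=2 r5=2 r6=3
PC=1  or   r6, r1, r3        | r0=0 r1=1 r2=2 r3=65535 r4=2 r5=2 r6=65535
PC=2  sub  r3, r1, r3        | r0=0 r1=1 r2=2 r3=2 r4=2 r5=2 r6=65535
PC=3  bne  r2, r4, L0        | r0=0 r1=1 r2=2 r3=2 r4=2 r5=2 r6=65535  [not taken]
PC=4  or   r4, r5, r0        | r0=0 r1=1 r2=2 r3=2 r4=2 r5=2 r6=65535
PC=5  add  r1, r1, r2        | r0=0 r1=3 r2=2 r3=2 r4=2 r5=2 r6=65535
PC=6  bne  r3, r5, L8        | r0=0 r1=3 r2=2 r3=2 r4=2 r5=2 r6=65535  [not taken]
PC=7  addi  r5, r2, 2        | r0=0 r1=3 r2=2 r3=2 r4=2 r5=4 r6=65535
PC=8  xor  r0, r0, r5        | r0=0 r1=3 r2=2 r3=2 r4=2 r5=4 r6=65535
PC=9  add  r1, r6, r5        | r0=0 r1=3 r2=2 r3=2 r4=2 r5=4 r6=65535

2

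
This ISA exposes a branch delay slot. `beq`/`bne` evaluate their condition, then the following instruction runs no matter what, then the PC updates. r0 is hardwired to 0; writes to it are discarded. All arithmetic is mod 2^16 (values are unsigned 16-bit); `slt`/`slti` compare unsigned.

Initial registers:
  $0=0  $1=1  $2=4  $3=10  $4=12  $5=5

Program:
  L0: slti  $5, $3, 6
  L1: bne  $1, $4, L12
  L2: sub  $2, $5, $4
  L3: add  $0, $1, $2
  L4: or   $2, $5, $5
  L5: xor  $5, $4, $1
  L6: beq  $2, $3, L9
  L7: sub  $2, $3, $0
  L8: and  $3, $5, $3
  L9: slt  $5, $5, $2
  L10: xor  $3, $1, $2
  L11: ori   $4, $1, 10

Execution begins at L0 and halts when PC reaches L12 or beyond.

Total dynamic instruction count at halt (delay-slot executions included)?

3

  step pc=0: slti  $5, $3, 6  regs=(0,1,4,10,12,0)
  step pc=1: bne  $1, $4, L12  cond=T  regs=(0,1,4,10,12,0)
  step pc=2: sub  $2, $5, $4  regs=(0,1,65524,10,12,0)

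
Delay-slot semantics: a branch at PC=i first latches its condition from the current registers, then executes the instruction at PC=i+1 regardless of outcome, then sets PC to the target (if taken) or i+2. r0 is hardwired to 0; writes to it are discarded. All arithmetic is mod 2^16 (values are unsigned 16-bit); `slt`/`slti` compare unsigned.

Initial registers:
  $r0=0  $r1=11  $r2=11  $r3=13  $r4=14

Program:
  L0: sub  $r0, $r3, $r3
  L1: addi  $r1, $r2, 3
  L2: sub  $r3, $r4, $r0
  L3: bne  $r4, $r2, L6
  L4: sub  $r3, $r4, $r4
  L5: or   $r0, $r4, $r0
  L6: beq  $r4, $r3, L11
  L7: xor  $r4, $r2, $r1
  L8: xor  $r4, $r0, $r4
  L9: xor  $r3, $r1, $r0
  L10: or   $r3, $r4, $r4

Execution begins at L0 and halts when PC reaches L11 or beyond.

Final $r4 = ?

[0] sub  $r0, $r3, $r3  →  {$r0:0, $r1:11, $r2:11, $r3:13, $r4:14}
[1] addi  $r1, $r2, 3  →  {$r0:0, $r1:14, $r2:11, $r3:13, $r4:14}
[2] sub  $r3, $r4, $r0  →  {$r0:0, $r1:14, $r2:11, $r3:14, $r4:14}
[3] bne  $r4, $r2, L6  →  {$r0:0, $r1:14, $r2:11, $r3:14, $r4:14}  ⟨branch taken⟩
[4] sub  $r3, $r4, $r4  →  {$r0:0, $r1:14, $r2:11, $r3:0, $r4:14}
[6] beq  $r4, $r3, L11  →  {$r0:0, $r1:14, $r2:11, $r3:0, $r4:14}  ⟨branch fallthrough⟩
[7] xor  $r4, $r2, $r1  →  {$r0:0, $r1:14, $r2:11, $r3:0, $r4:5}
[8] xor  $r4, $r0, $r4  →  {$r0:0, $r1:14, $r2:11, $r3:0, $r4:5}
[9] xor  $r3, $r1, $r0  →  {$r0:0, $r1:14, $r2:11, $r3:14, $r4:5}
[10] or   $r3, $r4, $r4  →  {$r0:0, $r1:14, $r2:11, $r3:5, $r4:5}

5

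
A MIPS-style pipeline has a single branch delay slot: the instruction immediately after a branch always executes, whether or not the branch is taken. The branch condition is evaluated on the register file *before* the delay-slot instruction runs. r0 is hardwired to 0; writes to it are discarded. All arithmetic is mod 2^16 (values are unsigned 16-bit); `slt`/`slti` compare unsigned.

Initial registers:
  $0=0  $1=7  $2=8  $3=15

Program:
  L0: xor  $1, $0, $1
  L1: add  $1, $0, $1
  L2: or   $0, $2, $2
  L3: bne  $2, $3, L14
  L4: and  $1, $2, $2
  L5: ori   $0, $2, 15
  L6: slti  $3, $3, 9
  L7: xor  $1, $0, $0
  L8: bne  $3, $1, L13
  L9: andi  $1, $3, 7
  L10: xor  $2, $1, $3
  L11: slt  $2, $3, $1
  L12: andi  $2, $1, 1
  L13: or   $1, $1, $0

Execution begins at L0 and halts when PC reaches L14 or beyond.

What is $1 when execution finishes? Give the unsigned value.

  step pc=0: xor  $1, $0, $1  regs=(0,7,8,15)
  step pc=1: add  $1, $0, $1  regs=(0,7,8,15)
  step pc=2: or   $0, $2, $2  regs=(0,7,8,15)
  step pc=3: bne  $2, $3, L14  cond=T  regs=(0,7,8,15)
  step pc=4: and  $1, $2, $2  regs=(0,8,8,15)

8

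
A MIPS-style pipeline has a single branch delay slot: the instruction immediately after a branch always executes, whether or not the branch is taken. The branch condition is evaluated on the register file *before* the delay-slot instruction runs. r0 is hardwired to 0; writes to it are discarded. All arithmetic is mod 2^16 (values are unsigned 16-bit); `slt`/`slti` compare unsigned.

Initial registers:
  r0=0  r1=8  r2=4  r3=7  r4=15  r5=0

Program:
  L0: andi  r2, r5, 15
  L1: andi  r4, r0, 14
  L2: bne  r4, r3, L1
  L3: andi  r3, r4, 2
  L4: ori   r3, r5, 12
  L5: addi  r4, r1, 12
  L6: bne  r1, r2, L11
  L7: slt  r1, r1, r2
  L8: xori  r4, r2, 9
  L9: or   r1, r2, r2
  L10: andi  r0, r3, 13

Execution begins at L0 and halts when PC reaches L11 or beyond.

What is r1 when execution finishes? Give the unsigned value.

[0] andi  r2, r5, 15  →  {r0:0, r1:8, r2:0, r3:7, r4:15, r5:0}
[1] andi  r4, r0, 14  →  {r0:0, r1:8, r2:0, r3:7, r4:0, r5:0}
[2] bne  r4, r3, L1  →  {r0:0, r1:8, r2:0, r3:7, r4:0, r5:0}  ⟨branch taken⟩
[3] andi  r3, r4, 2  →  {r0:0, r1:8, r2:0, r3:0, r4:0, r5:0}
[1] andi  r4, r0, 14  →  {r0:0, r1:8, r2:0, r3:0, r4:0, r5:0}
[2] bne  r4, r3, L1  →  {r0:0, r1:8, r2:0, r3:0, r4:0, r5:0}  ⟨branch fallthrough⟩
[3] andi  r3, r4, 2  →  {r0:0, r1:8, r2:0, r3:0, r4:0, r5:0}
[4] ori   r3, r5, 12  →  {r0:0, r1:8, r2:0, r3:12, r4:0, r5:0}
[5] addi  r4, r1, 12  →  {r0:0, r1:8, r2:0, r3:12, r4:20, r5:0}
[6] bne  r1, r2, L11  →  {r0:0, r1:8, r2:0, r3:12, r4:20, r5:0}  ⟨branch taken⟩
[7] slt  r1, r1, r2  →  {r0:0, r1:0, r2:0, r3:12, r4:20, r5:0}

0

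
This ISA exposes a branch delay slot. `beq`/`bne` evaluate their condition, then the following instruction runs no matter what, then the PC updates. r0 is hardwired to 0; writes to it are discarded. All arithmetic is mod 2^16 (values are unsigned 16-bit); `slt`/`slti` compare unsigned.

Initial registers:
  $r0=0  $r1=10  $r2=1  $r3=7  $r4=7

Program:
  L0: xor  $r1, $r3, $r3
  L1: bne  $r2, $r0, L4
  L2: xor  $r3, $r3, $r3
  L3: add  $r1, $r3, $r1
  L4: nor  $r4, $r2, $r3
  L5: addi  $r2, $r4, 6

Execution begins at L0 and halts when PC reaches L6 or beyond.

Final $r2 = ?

4

#0 xor  $r1, $r3, $r3 ; 0/0/1/7/7
#1 bne  $r2, $r0, L4 ; 0/0/1/7/7 ; →target
#2 xor  $r3, $r3, $r3 ; 0/0/1/0/7
#4 nor  $r4, $r2, $r3 ; 0/0/1/0/65534
#5 addi  $r2, $r4, 6 ; 0/0/4/0/65534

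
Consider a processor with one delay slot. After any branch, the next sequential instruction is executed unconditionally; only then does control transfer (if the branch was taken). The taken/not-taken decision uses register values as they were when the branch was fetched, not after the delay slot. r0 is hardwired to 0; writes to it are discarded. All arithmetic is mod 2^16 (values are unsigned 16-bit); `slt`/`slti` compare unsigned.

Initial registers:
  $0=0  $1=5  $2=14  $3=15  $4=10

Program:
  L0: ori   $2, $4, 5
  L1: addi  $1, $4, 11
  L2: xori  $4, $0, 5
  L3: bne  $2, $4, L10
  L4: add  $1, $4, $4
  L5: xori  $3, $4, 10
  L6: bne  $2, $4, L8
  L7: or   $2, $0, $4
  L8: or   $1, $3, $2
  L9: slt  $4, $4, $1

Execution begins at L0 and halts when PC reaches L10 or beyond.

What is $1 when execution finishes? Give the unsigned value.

10

PC=0  ori   $2, $4, 5        | $0=0 $1=5 $2=15 $3=15 $4=10
PC=1  addi  $1, $4, 11       | $0=0 $1=21 $2=15 $3=15 $4=10
PC=2  xori  $4, $0, 5        | $0=0 $1=21 $2=15 $3=15 $4=5
PC=3  bne  $2, $4, L10       | $0=0 $1=21 $2=15 $3=15 $4=5  [TAKEN]
PC=4  add  $1, $4, $4        | $0=0 $1=10 $2=15 $3=15 $4=5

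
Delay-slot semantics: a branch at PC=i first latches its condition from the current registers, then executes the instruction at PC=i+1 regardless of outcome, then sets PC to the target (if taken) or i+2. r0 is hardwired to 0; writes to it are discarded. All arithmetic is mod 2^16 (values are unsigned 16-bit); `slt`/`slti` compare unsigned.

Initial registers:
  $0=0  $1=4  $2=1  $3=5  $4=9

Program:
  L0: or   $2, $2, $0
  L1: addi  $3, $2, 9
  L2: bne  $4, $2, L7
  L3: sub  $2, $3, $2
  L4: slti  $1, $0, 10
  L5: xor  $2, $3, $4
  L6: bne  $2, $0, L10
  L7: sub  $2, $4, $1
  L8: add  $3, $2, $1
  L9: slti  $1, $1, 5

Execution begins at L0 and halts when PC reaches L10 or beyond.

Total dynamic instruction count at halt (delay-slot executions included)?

#0 or   $2, $2, $0 ; 0/4/1/5/9
#1 addi  $3, $2, 9 ; 0/4/1/10/9
#2 bne  $4, $2, L7 ; 0/4/1/10/9 ; →target
#3 sub  $2, $3, $2 ; 0/4/9/10/9
#7 sub  $2, $4, $1 ; 0/4/5/10/9
#8 add  $3, $2, $1 ; 0/4/5/9/9
#9 slti  $1, $1, 5 ; 0/1/5/9/9

7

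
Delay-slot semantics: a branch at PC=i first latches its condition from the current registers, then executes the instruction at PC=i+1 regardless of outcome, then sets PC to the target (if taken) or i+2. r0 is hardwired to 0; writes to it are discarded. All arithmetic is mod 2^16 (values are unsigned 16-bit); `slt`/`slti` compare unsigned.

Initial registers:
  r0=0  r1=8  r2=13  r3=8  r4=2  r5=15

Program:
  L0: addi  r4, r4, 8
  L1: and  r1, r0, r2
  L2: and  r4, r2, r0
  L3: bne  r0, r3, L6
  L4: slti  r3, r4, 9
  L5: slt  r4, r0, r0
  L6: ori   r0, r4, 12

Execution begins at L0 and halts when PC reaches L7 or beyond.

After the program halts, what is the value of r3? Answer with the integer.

1

  step pc=0: addi  r4, r4, 8  regs=(0,8,13,8,10,15)
  step pc=1: and  r1, r0, r2  regs=(0,0,13,8,10,15)
  step pc=2: and  r4, r2, r0  regs=(0,0,13,8,0,15)
  step pc=3: bne  r0, r3, L6  cond=T  regs=(0,0,13,8,0,15)
  step pc=4: slti  r3, r4, 9  regs=(0,0,13,1,0,15)
  step pc=6: ori   r0, r4, 12  regs=(0,0,13,1,0,15)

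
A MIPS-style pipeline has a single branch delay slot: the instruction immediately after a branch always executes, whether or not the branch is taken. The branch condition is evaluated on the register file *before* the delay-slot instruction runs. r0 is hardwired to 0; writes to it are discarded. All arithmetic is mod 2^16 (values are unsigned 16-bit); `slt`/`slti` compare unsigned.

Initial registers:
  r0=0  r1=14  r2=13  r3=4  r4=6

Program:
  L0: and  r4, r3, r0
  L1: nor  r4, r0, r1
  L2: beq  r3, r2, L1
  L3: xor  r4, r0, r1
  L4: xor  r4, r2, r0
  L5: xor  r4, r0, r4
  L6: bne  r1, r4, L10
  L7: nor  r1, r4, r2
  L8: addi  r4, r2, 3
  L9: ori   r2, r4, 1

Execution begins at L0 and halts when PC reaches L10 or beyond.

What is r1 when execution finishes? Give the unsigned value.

65522

  step pc=0: and  r4, r3, r0  regs=(0,14,13,4,0)
  step pc=1: nor  r4, r0, r1  regs=(0,14,13,4,65521)
  step pc=2: beq  r3, r2, L1  cond=F  regs=(0,14,13,4,65521)
  step pc=3: xor  r4, r0, r1  regs=(0,14,13,4,14)
  step pc=4: xor  r4, r2, r0  regs=(0,14,13,4,13)
  step pc=5: xor  r4, r0, r4  regs=(0,14,13,4,13)
  step pc=6: bne  r1, r4, L10  cond=T  regs=(0,14,13,4,13)
  step pc=7: nor  r1, r4, r2  regs=(0,65522,13,4,13)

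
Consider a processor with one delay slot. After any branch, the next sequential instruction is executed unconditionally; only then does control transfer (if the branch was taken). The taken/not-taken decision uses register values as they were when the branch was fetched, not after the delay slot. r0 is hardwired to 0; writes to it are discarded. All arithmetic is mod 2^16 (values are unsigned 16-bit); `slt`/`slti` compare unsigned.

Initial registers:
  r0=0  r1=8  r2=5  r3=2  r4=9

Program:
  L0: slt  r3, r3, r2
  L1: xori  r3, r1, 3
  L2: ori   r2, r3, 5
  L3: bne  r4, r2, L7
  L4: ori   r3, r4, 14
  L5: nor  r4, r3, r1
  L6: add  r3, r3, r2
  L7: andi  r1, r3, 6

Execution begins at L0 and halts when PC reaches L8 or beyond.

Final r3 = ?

15

#0 slt  r3, r3, r2 ; 0/8/5/1/9
#1 xori  r3, r1, 3 ; 0/8/5/11/9
#2 ori   r2, r3, 5 ; 0/8/15/11/9
#3 bne  r4, r2, L7 ; 0/8/15/11/9 ; →target
#4 ori   r3, r4, 14 ; 0/8/15/15/9
#7 andi  r1, r3, 6 ; 0/6/15/15/9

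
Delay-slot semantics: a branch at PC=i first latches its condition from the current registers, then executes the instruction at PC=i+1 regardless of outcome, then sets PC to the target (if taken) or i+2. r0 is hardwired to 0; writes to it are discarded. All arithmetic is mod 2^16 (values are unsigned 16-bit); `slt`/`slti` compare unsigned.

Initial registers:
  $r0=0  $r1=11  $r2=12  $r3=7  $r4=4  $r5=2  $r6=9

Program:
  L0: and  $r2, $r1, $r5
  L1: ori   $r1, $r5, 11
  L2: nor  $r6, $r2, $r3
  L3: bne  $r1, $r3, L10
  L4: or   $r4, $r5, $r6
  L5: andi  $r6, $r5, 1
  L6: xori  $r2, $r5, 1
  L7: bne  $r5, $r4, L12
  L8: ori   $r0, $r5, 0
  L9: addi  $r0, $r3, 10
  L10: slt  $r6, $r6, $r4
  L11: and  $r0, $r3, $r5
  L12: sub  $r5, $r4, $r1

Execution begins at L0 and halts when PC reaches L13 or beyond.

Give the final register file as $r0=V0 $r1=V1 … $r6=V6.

[0] and  $r2, $r1, $r5  →  {$r0:0, $r1:11, $r2:2, $r3:7, $r4:4, $r5:2, $r6:9}
[1] ori   $r1, $r5, 11  →  {$r0:0, $r1:11, $r2:2, $r3:7, $r4:4, $r5:2, $r6:9}
[2] nor  $r6, $r2, $r3  →  {$r0:0, $r1:11, $r2:2, $r3:7, $r4:4, $r5:2, $r6:65528}
[3] bne  $r1, $r3, L10  →  {$r0:0, $r1:11, $r2:2, $r3:7, $r4:4, $r5:2, $r6:65528}  ⟨branch taken⟩
[4] or   $r4, $r5, $r6  →  {$r0:0, $r1:11, $r2:2, $r3:7, $r4:65530, $r5:2, $r6:65528}
[10] slt  $r6, $r6, $r4  →  {$r0:0, $r1:11, $r2:2, $r3:7, $r4:65530, $r5:2, $r6:1}
[11] and  $r0, $r3, $r5  →  {$r0:0, $r1:11, $r2:2, $r3:7, $r4:65530, $r5:2, $r6:1}
[12] sub  $r5, $r4, $r1  →  {$r0:0, $r1:11, $r2:2, $r3:7, $r4:65530, $r5:65519, $r6:1}

$r0=0 $r1=11 $r2=2 $r3=7 $r4=65530 $r5=65519 $r6=1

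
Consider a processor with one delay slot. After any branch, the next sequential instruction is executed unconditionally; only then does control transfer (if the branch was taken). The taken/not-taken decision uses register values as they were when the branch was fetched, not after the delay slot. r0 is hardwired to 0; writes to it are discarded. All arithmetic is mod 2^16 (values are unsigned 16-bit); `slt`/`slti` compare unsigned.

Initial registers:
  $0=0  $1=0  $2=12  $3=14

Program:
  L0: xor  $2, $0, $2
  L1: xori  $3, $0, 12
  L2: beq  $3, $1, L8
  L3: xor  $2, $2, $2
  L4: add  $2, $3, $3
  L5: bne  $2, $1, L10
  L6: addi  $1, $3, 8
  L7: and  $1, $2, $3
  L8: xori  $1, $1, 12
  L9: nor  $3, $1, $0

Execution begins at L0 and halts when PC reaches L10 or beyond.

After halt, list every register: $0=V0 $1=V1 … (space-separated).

  step pc=0: xor  $2, $0, $2  regs=(0,0,12,14)
  step pc=1: xori  $3, $0, 12  regs=(0,0,12,12)
  step pc=2: beq  $3, $1, L8  cond=F  regs=(0,0,12,12)
  step pc=3: xor  $2, $2, $2  regs=(0,0,0,12)
  step pc=4: add  $2, $3, $3  regs=(0,0,24,12)
  step pc=5: bne  $2, $1, L10  cond=T  regs=(0,0,24,12)
  step pc=6: addi  $1, $3, 8  regs=(0,20,24,12)

$0=0 $1=20 $2=24 $3=12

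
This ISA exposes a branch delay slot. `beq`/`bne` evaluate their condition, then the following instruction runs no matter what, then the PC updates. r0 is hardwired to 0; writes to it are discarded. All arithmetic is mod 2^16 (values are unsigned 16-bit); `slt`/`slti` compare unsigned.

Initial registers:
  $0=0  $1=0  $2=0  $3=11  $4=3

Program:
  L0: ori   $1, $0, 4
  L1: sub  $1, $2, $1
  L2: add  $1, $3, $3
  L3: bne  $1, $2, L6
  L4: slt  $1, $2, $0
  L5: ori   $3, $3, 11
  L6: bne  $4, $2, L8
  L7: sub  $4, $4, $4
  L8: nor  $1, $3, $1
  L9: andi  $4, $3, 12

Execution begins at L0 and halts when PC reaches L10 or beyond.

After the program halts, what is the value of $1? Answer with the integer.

65524

  step pc=0: ori   $1, $0, 4  regs=(0,4,0,11,3)
  step pc=1: sub  $1, $2, $1  regs=(0,65532,0,11,3)
  step pc=2: add  $1, $3, $3  regs=(0,22,0,11,3)
  step pc=3: bne  $1, $2, L6  cond=T  regs=(0,22,0,11,3)
  step pc=4: slt  $1, $2, $0  regs=(0,0,0,11,3)
  step pc=6: bne  $4, $2, L8  cond=T  regs=(0,0,0,11,3)
  step pc=7: sub  $4, $4, $4  regs=(0,0,0,11,0)
  step pc=8: nor  $1, $3, $1  regs=(0,65524,0,11,0)
  step pc=9: andi  $4, $3, 12  regs=(0,65524,0,11,8)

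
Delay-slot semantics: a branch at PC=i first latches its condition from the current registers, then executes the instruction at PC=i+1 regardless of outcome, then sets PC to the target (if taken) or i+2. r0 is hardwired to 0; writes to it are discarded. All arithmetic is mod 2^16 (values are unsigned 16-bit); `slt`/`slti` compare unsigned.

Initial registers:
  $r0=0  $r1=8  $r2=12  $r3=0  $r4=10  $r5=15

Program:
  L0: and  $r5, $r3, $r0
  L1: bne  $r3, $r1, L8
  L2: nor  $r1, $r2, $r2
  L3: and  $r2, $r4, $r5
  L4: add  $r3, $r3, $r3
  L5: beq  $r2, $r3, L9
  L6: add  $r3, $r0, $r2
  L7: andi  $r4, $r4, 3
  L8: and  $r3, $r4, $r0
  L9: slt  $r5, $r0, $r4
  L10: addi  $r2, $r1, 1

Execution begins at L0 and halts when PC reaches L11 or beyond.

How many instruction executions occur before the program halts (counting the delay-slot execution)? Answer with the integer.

6

  step pc=0: and  $r5, $r3, $r0  regs=(0,8,12,0,10,0)
  step pc=1: bne  $r3, $r1, L8  cond=T  regs=(0,8,12,0,10,0)
  step pc=2: nor  $r1, $r2, $r2  regs=(0,65523,12,0,10,0)
  step pc=8: and  $r3, $r4, $r0  regs=(0,65523,12,0,10,0)
  step pc=9: slt  $r5, $r0, $r4  regs=(0,65523,12,0,10,1)
  step pc=10: addi  $r2, $r1, 1  regs=(0,65523,65524,0,10,1)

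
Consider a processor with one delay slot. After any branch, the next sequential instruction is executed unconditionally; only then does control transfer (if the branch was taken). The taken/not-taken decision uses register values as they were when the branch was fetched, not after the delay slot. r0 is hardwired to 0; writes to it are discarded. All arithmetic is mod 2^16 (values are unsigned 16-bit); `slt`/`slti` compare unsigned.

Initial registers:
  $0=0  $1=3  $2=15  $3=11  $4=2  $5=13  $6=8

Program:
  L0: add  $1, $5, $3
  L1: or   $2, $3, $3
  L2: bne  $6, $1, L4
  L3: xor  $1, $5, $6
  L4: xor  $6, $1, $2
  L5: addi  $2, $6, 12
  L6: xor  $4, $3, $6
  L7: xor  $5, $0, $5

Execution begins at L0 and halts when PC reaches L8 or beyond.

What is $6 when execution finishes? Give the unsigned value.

#0 add  $1, $5, $3 ; 0/24/15/11/2/13/8
#1 or   $2, $3, $3 ; 0/24/11/11/2/13/8
#2 bne  $6, $1, L4 ; 0/24/11/11/2/13/8 ; →target
#3 xor  $1, $5, $6 ; 0/5/11/11/2/13/8
#4 xor  $6, $1, $2 ; 0/5/11/11/2/13/14
#5 addi  $2, $6, 12 ; 0/5/26/11/2/13/14
#6 xor  $4, $3, $6 ; 0/5/26/11/5/13/14
#7 xor  $5, $0, $5 ; 0/5/26/11/5/13/14

14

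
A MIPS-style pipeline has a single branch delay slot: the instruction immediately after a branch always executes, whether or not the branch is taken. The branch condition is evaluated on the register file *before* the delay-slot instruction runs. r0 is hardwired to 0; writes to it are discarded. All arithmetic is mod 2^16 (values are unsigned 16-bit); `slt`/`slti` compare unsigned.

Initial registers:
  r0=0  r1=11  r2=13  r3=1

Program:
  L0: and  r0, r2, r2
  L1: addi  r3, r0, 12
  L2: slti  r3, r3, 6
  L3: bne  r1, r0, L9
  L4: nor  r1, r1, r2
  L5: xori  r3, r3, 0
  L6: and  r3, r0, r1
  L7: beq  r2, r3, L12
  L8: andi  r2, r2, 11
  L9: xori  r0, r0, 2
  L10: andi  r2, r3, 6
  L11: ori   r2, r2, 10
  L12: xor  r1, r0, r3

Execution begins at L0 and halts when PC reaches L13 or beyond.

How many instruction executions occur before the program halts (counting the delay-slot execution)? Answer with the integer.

  step pc=0: and  r0, r2, r2  regs=(0,11,13,1)
  step pc=1: addi  r3, r0, 12  regs=(0,11,13,12)
  step pc=2: slti  r3, r3, 6  regs=(0,11,13,0)
  step pc=3: bne  r1, r0, L9  cond=T  regs=(0,11,13,0)
  step pc=4: nor  r1, r1, r2  regs=(0,65520,13,0)
  step pc=9: xori  r0, r0, 2  regs=(0,65520,13,0)
  step pc=10: andi  r2, r3, 6  regs=(0,65520,0,0)
  step pc=11: ori   r2, r2, 10  regs=(0,65520,10,0)
  step pc=12: xor  r1, r0, r3  regs=(0,0,10,0)

9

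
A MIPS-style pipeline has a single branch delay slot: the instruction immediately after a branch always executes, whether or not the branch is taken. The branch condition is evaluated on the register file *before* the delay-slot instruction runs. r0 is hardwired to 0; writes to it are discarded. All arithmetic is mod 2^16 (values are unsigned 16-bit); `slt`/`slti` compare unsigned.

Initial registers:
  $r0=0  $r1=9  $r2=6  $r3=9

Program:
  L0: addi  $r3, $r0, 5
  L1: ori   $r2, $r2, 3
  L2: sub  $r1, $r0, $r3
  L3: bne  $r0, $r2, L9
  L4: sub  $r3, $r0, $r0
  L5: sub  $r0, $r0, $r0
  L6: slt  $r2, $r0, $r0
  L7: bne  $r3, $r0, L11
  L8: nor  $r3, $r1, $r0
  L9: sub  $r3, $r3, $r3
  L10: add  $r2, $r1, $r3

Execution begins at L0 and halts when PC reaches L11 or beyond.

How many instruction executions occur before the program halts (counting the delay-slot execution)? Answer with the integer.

7

PC=0  addi  $r3, $r0, 5      | $r0=0 $r1=9 $r2=6 $r3=5
PC=1  ori   $r2, $r2, 3      | $r0=0 $r1=9 $r2=7 $r3=5
PC=2  sub  $r1, $r0, $r3     | $r0=0 $r1=65531 $r2=7 $r3=5
PC=3  bne  $r0, $r2, L9      | $r0=0 $r1=65531 $r2=7 $r3=5  [TAKEN]
PC=4  sub  $r3, $r0, $r0     | $r0=0 $r1=65531 $r2=7 $r3=0
PC=9  sub  $r3, $r3, $r3     | $r0=0 $r1=65531 $r2=7 $r3=0
PC=10 add  $r2, $r1, $r3     | $r0=0 $r1=65531 $r2=65531 $r3=0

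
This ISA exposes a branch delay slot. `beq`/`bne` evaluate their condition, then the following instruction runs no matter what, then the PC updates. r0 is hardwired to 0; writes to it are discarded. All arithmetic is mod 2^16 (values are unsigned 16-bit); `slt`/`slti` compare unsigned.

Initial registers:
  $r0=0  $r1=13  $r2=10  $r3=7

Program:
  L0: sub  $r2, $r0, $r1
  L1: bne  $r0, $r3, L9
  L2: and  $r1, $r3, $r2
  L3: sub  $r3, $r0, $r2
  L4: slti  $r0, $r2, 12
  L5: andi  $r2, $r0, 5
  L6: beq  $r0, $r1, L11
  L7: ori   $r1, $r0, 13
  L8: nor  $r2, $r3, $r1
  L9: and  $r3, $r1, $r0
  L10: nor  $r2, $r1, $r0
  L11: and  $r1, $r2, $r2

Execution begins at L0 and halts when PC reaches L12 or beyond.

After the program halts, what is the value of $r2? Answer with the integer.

[0] sub  $r2, $r0, $r1  →  {$r0:0, $r1:13, $r2:65523, $r3:7}
[1] bne  $r0, $r3, L9  →  {$r0:0, $r1:13, $r2:65523, $r3:7}  ⟨branch taken⟩
[2] and  $r1, $r3, $r2  →  {$r0:0, $r1:3, $r2:65523, $r3:7}
[9] and  $r3, $r1, $r0  →  {$r0:0, $r1:3, $r2:65523, $r3:0}
[10] nor  $r2, $r1, $r0  →  {$r0:0, $r1:3, $r2:65532, $r3:0}
[11] and  $r1, $r2, $r2  →  {$r0:0, $r1:65532, $r2:65532, $r3:0}

65532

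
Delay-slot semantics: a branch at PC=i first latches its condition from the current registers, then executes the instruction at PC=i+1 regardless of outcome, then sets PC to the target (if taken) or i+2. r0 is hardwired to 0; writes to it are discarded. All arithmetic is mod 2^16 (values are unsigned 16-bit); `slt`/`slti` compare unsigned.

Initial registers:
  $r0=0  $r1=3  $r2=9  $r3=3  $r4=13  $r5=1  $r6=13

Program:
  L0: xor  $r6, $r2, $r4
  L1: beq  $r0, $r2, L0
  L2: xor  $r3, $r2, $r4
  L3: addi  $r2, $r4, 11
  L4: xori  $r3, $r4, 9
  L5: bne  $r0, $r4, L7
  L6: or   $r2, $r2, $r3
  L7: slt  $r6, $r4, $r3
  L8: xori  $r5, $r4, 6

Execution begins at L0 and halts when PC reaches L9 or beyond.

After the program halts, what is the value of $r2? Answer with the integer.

28

PC=0  xor  $r6, $r2, $r4     | $r0=0 $r1=3 $r2=9 $r3=3 $r4=13 $r5=1 $r6=4
PC=1  beq  $r0, $r2, L0      | $r0=0 $r1=3 $r2=9 $r3=3 $r4=13 $r5=1 $r6=4  [not taken]
PC=2  xor  $r3, $r2, $r4     | $r0=0 $r1=3 $r2=9 $r3=4 $r4=13 $r5=1 $r6=4
PC=3  addi  $r2, $r4, 11     | $r0=0 $r1=3 $r2=24 $r3=4 $r4=13 $r5=1 $r6=4
PC=4  xori  $r3, $r4, 9      | $r0=0 $r1=3 $r2=24 $r3=4 $r4=13 $r5=1 $r6=4
PC=5  bne  $r0, $r4, L7      | $r0=0 $r1=3 $r2=24 $r3=4 $r4=13 $r5=1 $r6=4  [TAKEN]
PC=6  or   $r2, $r2, $r3     | $r0=0 $r1=3 $r2=28 $r3=4 $r4=13 $r5=1 $r6=4
PC=7  slt  $r6, $r4, $r3     | $r0=0 $r1=3 $r2=28 $r3=4 $r4=13 $r5=1 $r6=0
PC=8  xori  $r5, $r4, 6      | $r0=0 $r1=3 $r2=28 $r3=4 $r4=13 $r5=11 $r6=0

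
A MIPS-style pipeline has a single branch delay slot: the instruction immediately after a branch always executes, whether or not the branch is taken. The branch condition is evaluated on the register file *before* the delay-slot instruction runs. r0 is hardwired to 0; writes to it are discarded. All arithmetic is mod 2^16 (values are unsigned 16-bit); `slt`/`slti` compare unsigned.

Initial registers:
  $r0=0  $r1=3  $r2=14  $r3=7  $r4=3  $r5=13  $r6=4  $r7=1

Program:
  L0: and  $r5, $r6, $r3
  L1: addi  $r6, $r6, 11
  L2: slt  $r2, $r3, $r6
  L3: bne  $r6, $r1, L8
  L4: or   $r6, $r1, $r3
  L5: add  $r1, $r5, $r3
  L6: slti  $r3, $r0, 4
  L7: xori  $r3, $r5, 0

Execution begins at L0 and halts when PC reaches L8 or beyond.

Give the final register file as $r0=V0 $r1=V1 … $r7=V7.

[0] and  $r5, $r6, $r3  →  {$r0:0, $r1:3, $r2:14, $r3:7, $r4:3, $r5:4, $r6:4, $r7:1}
[1] addi  $r6, $r6, 11  →  {$r0:0, $r1:3, $r2:14, $r3:7, $r4:3, $r5:4, $r6:15, $r7:1}
[2] slt  $r2, $r3, $r6  →  {$r0:0, $r1:3, $r2:1, $r3:7, $r4:3, $r5:4, $r6:15, $r7:1}
[3] bne  $r6, $r1, L8  →  {$r0:0, $r1:3, $r2:1, $r3:7, $r4:3, $r5:4, $r6:15, $r7:1}  ⟨branch taken⟩
[4] or   $r6, $r1, $r3  →  {$r0:0, $r1:3, $r2:1, $r3:7, $r4:3, $r5:4, $r6:7, $r7:1}

$r0=0 $r1=3 $r2=1 $r3=7 $r4=3 $r5=4 $r6=7 $r7=1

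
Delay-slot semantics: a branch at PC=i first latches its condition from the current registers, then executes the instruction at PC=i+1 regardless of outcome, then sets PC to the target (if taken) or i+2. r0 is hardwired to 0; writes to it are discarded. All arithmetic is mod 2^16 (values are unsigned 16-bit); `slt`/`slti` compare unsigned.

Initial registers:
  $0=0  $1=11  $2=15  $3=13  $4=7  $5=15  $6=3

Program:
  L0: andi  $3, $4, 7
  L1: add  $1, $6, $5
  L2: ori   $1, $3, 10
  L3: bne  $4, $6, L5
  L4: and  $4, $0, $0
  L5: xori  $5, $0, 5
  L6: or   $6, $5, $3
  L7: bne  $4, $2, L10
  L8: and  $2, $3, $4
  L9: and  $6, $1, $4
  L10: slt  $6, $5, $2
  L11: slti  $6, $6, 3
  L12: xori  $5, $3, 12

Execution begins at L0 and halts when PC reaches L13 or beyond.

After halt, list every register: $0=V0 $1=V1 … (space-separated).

#0 andi  $3, $4, 7 ; 0/11/15/7/7/15/3
#1 add  $1, $6, $5 ; 0/18/15/7/7/15/3
#2 ori   $1, $3, 10 ; 0/15/15/7/7/15/3
#3 bne  $4, $6, L5 ; 0/15/15/7/7/15/3 ; →target
#4 and  $4, $0, $0 ; 0/15/15/7/0/15/3
#5 xori  $5, $0, 5 ; 0/15/15/7/0/5/3
#6 or   $6, $5, $3 ; 0/15/15/7/0/5/7
#7 bne  $4, $2, L10 ; 0/15/15/7/0/5/7 ; →target
#8 and  $2, $3, $4 ; 0/15/0/7/0/5/7
#10 slt  $6, $5, $2 ; 0/15/0/7/0/5/0
#11 slti  $6, $6, 3 ; 0/15/0/7/0/5/1
#12 xori  $5, $3, 12 ; 0/15/0/7/0/11/1

$0=0 $1=15 $2=0 $3=7 $4=0 $5=11 $6=1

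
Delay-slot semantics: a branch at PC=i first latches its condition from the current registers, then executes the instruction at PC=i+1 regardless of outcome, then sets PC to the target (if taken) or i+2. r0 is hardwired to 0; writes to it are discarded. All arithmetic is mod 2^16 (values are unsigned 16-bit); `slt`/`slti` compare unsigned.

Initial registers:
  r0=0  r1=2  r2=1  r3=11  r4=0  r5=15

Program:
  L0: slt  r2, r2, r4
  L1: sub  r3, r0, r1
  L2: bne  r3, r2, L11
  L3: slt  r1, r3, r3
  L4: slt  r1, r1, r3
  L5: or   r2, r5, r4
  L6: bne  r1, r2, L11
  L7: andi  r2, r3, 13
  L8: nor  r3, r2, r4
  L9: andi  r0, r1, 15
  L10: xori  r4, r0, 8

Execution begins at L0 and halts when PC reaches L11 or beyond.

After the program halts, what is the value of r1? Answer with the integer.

0

  step pc=0: slt  r2, r2, r4  regs=(0,2,0,11,0,15)
  step pc=1: sub  r3, r0, r1  regs=(0,2,0,65534,0,15)
  step pc=2: bne  r3, r2, L11  cond=T  regs=(0,2,0,65534,0,15)
  step pc=3: slt  r1, r3, r3  regs=(0,0,0,65534,0,15)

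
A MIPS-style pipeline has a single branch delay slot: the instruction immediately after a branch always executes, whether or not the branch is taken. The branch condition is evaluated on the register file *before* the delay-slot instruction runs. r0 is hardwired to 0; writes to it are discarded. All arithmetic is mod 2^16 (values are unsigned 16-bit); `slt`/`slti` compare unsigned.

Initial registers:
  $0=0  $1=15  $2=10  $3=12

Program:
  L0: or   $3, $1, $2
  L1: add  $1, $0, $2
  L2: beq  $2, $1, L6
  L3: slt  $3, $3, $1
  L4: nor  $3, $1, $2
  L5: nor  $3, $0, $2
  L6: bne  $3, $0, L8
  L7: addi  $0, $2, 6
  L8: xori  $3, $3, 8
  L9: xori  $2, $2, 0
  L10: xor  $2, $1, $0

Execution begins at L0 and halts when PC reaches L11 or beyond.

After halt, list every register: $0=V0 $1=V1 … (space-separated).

PC=0  or   $3, $1, $2        | $0=0 $1=15 $2=10 $3=15
PC=1  add  $1, $0, $2        | $0=0 $1=10 $2=10 $3=15
PC=2  beq  $2, $1, L6        | $0=0 $1=10 $2=10 $3=15  [TAKEN]
PC=3  slt  $3, $3, $1        | $0=0 $1=10 $2=10 $3=0
PC=6  bne  $3, $0, L8        | $0=0 $1=10 $2=10 $3=0  [not taken]
PC=7  addi  $0, $2, 6        | $0=0 $1=10 $2=10 $3=0
PC=8  xori  $3, $3, 8        | $0=0 $1=10 $2=10 $3=8
PC=9  xori  $2, $2, 0        | $0=0 $1=10 $2=10 $3=8
PC=10 xor  $2, $1, $0        | $0=0 $1=10 $2=10 $3=8

$0=0 $1=10 $2=10 $3=8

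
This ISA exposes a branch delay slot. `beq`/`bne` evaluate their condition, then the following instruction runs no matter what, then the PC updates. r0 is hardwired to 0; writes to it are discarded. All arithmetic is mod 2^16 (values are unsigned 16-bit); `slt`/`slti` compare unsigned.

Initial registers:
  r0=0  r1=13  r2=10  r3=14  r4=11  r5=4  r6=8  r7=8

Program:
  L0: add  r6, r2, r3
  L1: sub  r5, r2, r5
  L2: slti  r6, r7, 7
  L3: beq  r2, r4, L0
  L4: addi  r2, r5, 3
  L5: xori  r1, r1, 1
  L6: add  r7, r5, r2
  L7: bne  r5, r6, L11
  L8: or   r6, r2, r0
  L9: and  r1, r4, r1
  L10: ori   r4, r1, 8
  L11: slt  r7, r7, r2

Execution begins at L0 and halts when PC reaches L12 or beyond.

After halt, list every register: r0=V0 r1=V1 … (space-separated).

  step pc=0: add  r6, r2, r3  regs=(0,13,10,14,11,4,24,8)
  step pc=1: sub  r5, r2, r5  regs=(0,13,10,14,11,6,24,8)
  step pc=2: slti  r6, r7, 7  regs=(0,13,10,14,11,6,0,8)
  step pc=3: beq  r2, r4, L0  cond=F  regs=(0,13,10,14,11,6,0,8)
  step pc=4: addi  r2, r5, 3  regs=(0,13,9,14,11,6,0,8)
  step pc=5: xori  r1, r1, 1  regs=(0,12,9,14,11,6,0,8)
  step pc=6: add  r7, r5, r2  regs=(0,12,9,14,11,6,0,15)
  step pc=7: bne  r5, r6, L11  cond=T  regs=(0,12,9,14,11,6,0,15)
  step pc=8: or   r6, r2, r0  regs=(0,12,9,14,11,6,9,15)
  step pc=11: slt  r7, r7, r2  regs=(0,12,9,14,11,6,9,0)

r0=0 r1=12 r2=9 r3=14 r4=11 r5=6 r6=9 r7=0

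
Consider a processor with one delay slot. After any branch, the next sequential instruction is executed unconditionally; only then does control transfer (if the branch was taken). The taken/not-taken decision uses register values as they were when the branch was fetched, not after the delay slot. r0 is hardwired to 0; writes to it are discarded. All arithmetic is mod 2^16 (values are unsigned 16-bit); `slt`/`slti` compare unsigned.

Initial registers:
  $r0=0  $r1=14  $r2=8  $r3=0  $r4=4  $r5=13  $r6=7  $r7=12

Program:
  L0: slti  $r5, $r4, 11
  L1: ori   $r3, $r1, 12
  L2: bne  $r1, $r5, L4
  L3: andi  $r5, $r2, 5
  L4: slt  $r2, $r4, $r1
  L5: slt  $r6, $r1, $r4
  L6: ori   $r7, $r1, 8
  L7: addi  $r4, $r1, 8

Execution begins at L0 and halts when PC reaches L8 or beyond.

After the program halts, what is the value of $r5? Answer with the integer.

  step pc=0: slti  $r5, $r4, 11  regs=(0,14,8,0,4,1,7,12)
  step pc=1: ori   $r3, $r1, 12  regs=(0,14,8,14,4,1,7,12)
  step pc=2: bne  $r1, $r5, L4  cond=T  regs=(0,14,8,14,4,1,7,12)
  step pc=3: andi  $r5, $r2, 5  regs=(0,14,8,14,4,0,7,12)
  step pc=4: slt  $r2, $r4, $r1  regs=(0,14,1,14,4,0,7,12)
  step pc=5: slt  $r6, $r1, $r4  regs=(0,14,1,14,4,0,0,12)
  step pc=6: ori   $r7, $r1, 8  regs=(0,14,1,14,4,0,0,14)
  step pc=7: addi  $r4, $r1, 8  regs=(0,14,1,14,22,0,0,14)

0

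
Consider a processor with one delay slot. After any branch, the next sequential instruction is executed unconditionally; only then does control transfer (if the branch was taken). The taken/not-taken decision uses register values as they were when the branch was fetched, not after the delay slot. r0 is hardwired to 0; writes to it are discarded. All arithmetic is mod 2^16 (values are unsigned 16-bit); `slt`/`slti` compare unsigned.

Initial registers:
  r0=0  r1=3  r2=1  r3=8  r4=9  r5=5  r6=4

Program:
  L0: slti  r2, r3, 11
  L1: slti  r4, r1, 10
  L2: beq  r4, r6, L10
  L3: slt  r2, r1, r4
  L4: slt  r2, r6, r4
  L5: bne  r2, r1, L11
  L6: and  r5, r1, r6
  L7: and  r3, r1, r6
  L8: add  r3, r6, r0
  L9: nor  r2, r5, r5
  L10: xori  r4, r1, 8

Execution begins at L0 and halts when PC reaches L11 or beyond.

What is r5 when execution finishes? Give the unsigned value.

PC=0  slti  r2, r3, 11       | r0=0 r1=3 r2=1 r3=8 r4=9 r5=5 r6=4
PC=1  slti  r4, r1, 10       | r0=0 r1=3 r2=1 r3=8 r4=1 r5=5 r6=4
PC=2  beq  r4, r6, L10       | r0=0 r1=3 r2=1 r3=8 r4=1 r5=5 r6=4  [not taken]
PC=3  slt  r2, r1, r4        | r0=0 r1=3 r2=0 r3=8 r4=1 r5=5 r6=4
PC=4  slt  r2, r6, r4        | r0=0 r1=3 r2=0 r3=8 r4=1 r5=5 r6=4
PC=5  bne  r2, r1, L11       | r0=0 r1=3 r2=0 r3=8 r4=1 r5=5 r6=4  [TAKEN]
PC=6  and  r5, r1, r6        | r0=0 r1=3 r2=0 r3=8 r4=1 r5=0 r6=4

0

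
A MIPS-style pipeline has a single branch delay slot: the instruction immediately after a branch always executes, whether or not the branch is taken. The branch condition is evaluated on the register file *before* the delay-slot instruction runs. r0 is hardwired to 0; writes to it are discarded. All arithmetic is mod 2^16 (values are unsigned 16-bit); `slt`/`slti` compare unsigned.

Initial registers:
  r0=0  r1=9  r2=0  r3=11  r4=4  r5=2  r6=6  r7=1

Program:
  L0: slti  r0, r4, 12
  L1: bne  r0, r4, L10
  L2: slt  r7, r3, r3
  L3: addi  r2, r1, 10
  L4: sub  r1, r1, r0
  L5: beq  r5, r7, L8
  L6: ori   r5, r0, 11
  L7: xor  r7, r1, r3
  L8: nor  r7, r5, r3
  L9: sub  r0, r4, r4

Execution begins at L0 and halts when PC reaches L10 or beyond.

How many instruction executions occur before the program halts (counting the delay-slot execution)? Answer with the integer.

  step pc=0: slti  r0, r4, 12  regs=(0,9,0,11,4,2,6,1)
  step pc=1: bne  r0, r4, L10  cond=T  regs=(0,9,0,11,4,2,6,1)
  step pc=2: slt  r7, r3, r3  regs=(0,9,0,11,4,2,6,0)

3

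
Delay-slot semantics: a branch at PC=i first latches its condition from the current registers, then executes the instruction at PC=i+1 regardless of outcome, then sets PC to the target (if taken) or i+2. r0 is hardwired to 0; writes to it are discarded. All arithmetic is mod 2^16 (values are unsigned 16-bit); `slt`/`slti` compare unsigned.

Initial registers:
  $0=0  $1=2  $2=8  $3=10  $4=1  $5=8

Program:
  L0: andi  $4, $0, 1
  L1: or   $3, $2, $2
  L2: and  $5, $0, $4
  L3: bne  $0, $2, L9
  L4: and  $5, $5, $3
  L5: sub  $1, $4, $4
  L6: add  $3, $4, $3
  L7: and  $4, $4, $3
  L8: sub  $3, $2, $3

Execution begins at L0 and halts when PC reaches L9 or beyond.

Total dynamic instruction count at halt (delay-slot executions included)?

5

#0 andi  $4, $0, 1 ; 0/2/8/10/0/8
#1 or   $3, $2, $2 ; 0/2/8/8/0/8
#2 and  $5, $0, $4 ; 0/2/8/8/0/0
#3 bne  $0, $2, L9 ; 0/2/8/8/0/0 ; →target
#4 and  $5, $5, $3 ; 0/2/8/8/0/0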